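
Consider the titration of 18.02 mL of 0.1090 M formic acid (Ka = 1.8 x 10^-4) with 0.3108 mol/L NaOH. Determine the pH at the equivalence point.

8.33

n(HCOOH) = 0.1090 x 0.01802 = 0.001964 mol; V(NaOH) at equivalence = 0.001964/0.3108 = 0.006320 L.
At equivalence all the acid is converted to HCOO-; total volume = 0.01802 + 0.006320 = 0.02434 L, so [HCOO-] = 0.001964/0.02434 = 0.08070 M.
Kb = Kw/Ka = 1.0e-14 / 1.8 x 10^-4 = 5.56e-11.
[OH^-] = sqrt(Kb x [HCOO-]) = sqrt(5.56e-11 x 0.08070) = 2.12e-6 M.
pOH = 5.67, so pH = 14.00 - 5.67 = 8.33.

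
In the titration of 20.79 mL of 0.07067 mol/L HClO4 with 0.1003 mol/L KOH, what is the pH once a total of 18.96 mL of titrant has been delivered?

12.04

n(acid) = 0.07067 x 0.02079 = 0.001469 mol; n(KOH) added = 0.1003 x 0.01896 = 0.001902 mol.
Base is in excess by 0.001902 - 0.001469 = 0.0004325 mol in a total volume of 0.03975 L.
[OH^-] = 0.0004325/0.03975 = 0.01088 M, so pOH = 1.96 and pH = 14.00 - 1.96 = 12.04.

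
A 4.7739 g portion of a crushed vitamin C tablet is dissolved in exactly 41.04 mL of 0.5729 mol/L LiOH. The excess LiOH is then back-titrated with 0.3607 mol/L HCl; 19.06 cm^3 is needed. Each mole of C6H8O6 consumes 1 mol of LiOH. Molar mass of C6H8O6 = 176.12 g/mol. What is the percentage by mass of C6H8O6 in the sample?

Total n(LiOH) added = 0.5729 x 0.04104 = 0.02351 mol.
n(HCl) used = 0.3607 x 0.01906 = 0.006875 mol, which equals the excess n(LiOH).
So n(LiOH) consumed by the sample = 0.02351 - 0.006875 = 0.01664 mol.
n(C6H8O6) = 0.01664 / 1 = 0.01664 mol.
mass C6H8O6 = 0.01664 x 176.12 = 2.930 g, so %C6H8O6 = 2.930/4.7739 x 100 = 61.4%.

61.4%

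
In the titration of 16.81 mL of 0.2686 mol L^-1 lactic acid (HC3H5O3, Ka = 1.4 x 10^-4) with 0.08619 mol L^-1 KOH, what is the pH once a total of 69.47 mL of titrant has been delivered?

n(acid) = 0.2686 x 0.01681 = 0.004515 mol; n(KOH) added = 0.08619 x 0.06947 = 0.005988 mol.
Base is in excess by 0.005988 - 0.004515 = 0.001472 mol in a total volume of 0.08628 L.
[OH^-] = 0.001472/0.08628 = 0.01707 M, so pOH = 1.77 and pH = 14.00 - 1.77 = 12.23.

12.23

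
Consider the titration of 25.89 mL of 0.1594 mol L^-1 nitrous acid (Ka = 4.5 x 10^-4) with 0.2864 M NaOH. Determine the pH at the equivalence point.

n(HNO2) = 0.1594 x 0.02589 = 0.004127 mol; V(NaOH) at equivalence = 0.004127/0.2864 = 0.01441 L.
At equivalence all the acid is converted to NO2-; total volume = 0.02589 + 0.01441 = 0.04030 L, so [NO2-] = 0.004127/0.04030 = 0.1024 M.
Kb = Kw/Ka = 1.0e-14 / 4.5 x 10^-4 = 2.22e-11.
[OH^-] = sqrt(Kb x [NO2-]) = sqrt(2.22e-11 x 0.1024) = 1.51e-6 M.
pOH = 5.82, so pH = 14.00 - 5.82 = 8.18.

8.18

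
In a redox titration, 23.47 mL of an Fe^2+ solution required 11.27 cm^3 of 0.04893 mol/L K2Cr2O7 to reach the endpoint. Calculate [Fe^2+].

n(K2Cr2O7) = 0.04893 x 0.01127 = 0.0005514 mol.
From the balanced equation, 1 mol K2Cr2O7 reacts with 6 mol Fe^2+, so n(Fe^2+) = 0.0005514 x 6/1 = 0.003309 mol.
[Fe^2+] = 0.003309 / 0.02347 L = 0.141 M.

0.141 M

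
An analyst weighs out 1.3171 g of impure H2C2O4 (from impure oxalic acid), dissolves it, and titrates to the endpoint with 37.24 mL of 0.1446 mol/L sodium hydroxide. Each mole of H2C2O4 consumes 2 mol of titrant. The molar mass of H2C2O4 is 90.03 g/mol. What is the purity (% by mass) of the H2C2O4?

n(NaOH) = 0.1446 x 0.03724 = 0.005385 mol.
n(H2C2O4) = 0.005385 / 2 = 0.002692 mol.
mass of H2C2O4 = 0.002692 x 90.03 = 0.2424 g.
% purity = 0.2424 / 1.3171 x 100 = 18.4%.

18.4%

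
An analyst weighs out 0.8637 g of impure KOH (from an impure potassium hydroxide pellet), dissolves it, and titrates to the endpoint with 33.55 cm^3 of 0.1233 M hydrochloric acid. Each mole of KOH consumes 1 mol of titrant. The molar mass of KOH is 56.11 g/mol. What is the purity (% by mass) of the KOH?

n(HCl) = 0.1233 x 0.03355 = 0.004137 mol.
n(KOH) = 0.004137 / 1 = 0.004137 mol.
mass of KOH = 0.004137 x 56.11 = 0.2321 g.
% purity = 0.2321 / 0.8637 x 100 = 26.9%.

26.9%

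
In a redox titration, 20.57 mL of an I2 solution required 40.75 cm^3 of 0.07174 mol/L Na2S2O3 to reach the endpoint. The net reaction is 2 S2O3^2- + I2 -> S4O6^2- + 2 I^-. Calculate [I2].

n(Na2S2O3) = 0.07174 x 0.04075 = 0.002923 mol.
From the balanced equation, 2 mol Na2S2O3 reacts with 1 mol I2, so n(I2) = 0.002923 x 1/2 = 0.001462 mol.
[I2] = 0.001462 / 0.02057 L = 0.0711 M.

0.0711 M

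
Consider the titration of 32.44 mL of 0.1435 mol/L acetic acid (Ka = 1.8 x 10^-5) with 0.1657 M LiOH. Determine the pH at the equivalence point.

8.82

n(CH3COOH) = 0.1435 x 0.03244 = 0.004655 mol; V(LiOH) at equivalence = 0.004655/0.1657 = 0.02809 L.
At equivalence all the acid is converted to CH3COO-; total volume = 0.03244 + 0.02809 = 0.06053 L, so [CH3COO-] = 0.004655/0.06053 = 0.07690 M.
Kb = Kw/Ka = 1.0e-14 / 1.8 x 10^-5 = 5.56e-10.
[OH^-] = sqrt(Kb x [CH3COO-]) = sqrt(5.56e-10 x 0.07690) = 6.54e-6 M.
pOH = 5.18, so pH = 14.00 - 5.18 = 8.82.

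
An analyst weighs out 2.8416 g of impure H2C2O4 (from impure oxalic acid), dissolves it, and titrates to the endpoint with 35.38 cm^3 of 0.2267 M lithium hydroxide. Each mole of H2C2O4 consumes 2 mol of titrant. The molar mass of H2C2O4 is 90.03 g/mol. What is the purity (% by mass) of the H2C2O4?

n(LiOH) = 0.2267 x 0.03538 = 0.008021 mol.
n(H2C2O4) = 0.008021 / 2 = 0.004010 mol.
mass of H2C2O4 = 0.004010 x 90.03 = 0.3610 g.
% purity = 0.3610 / 2.8416 x 100 = 12.7%.

12.7%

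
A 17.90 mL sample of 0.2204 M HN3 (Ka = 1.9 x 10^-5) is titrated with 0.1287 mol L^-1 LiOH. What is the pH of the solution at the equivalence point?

n(HN3) = 0.2204 x 0.01790 = 0.003945 mol; V(LiOH) at equivalence = 0.003945/0.1287 = 0.03065 L.
At equivalence all the acid is converted to N3-; total volume = 0.01790 + 0.03065 = 0.04855 L, so [N3-] = 0.003945/0.04855 = 0.08125 M.
Kb = Kw/Ka = 1.0e-14 / 1.9 x 10^-5 = 5.26e-10.
[OH^-] = sqrt(Kb x [N3-]) = sqrt(5.26e-10 x 0.08125) = 6.54e-6 M.
pOH = 5.18, so pH = 14.00 - 5.18 = 8.82.

8.82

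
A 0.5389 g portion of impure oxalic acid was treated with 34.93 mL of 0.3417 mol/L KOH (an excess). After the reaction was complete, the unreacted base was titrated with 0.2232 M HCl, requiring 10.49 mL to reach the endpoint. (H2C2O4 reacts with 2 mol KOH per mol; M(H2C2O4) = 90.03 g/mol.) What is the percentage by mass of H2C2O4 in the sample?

Total n(KOH) added = 0.3417 x 0.03493 = 0.01194 mol.
n(HCl) used = 0.2232 x 0.01049 = 0.002341 mol, which equals the excess n(KOH).
So n(KOH) consumed by the sample = 0.01194 - 0.002341 = 0.009594 mol.
n(H2C2O4) = 0.009594 / 2 = 0.004797 mol.
mass H2C2O4 = 0.004797 x 90.03 = 0.4319 g, so %H2C2O4 = 0.4319/0.5389 x 100 = 80.1%.

80.1%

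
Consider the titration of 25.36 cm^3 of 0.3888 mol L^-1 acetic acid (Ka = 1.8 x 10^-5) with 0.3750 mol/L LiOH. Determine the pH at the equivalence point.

n(CH3COOH) = 0.3888 x 0.02536 = 0.009860 mol; V(LiOH) at equivalence = 0.009860/0.3750 = 0.02629 L.
At equivalence all the acid is converted to CH3COO-; total volume = 0.02536 + 0.02629 = 0.05165 L, so [CH3COO-] = 0.009860/0.05165 = 0.1909 M.
Kb = Kw/Ka = 1.0e-14 / 1.8 x 10^-5 = 5.56e-10.
[OH^-] = sqrt(Kb x [CH3COO-]) = sqrt(5.56e-10 x 0.1909) = 1.03e-5 M.
pOH = 4.99, so pH = 14.00 - 4.99 = 9.01.

9.01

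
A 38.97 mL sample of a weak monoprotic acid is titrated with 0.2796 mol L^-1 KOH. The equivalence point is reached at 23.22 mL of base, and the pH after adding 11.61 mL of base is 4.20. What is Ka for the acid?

11.61 mL is half of the equivalence volume, so this is the half-equivalence point where [HA] = [A^-].
At half-equivalence pH = pKa, so pKa = 4.20.
Ka = 10^(-4.20) = 6.3 x 10^-5.

6.3 x 10^-5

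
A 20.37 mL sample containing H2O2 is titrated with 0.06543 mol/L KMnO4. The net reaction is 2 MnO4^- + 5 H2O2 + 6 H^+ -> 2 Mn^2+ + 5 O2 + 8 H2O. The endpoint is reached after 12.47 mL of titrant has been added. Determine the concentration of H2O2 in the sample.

0.100 M

n(KMnO4) = 0.06543 x 0.01247 = 0.0008159 mol.
From the balanced equation, 2 mol KMnO4 reacts with 5 mol H2O2, so n(H2O2) = 0.0008159 x 5/2 = 0.002040 mol.
[H2O2] = 0.002040 / 0.02037 L = 0.100 M.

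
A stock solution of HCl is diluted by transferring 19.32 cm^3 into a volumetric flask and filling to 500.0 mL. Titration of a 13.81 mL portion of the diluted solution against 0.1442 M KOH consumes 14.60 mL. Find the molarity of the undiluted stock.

3.95 M

n(KOH) = 0.1442 x 0.01460 = 0.002105 mol.
n(HCl) in the aliquot = 0.002105 mol.
[diluted HCl] = 0.002105 / 0.01381 = 0.1524 M.
Dilution factor = 500.0/19.32 = 25.88, so [stock] = 0.1524 x 25.88 = 3.95 M.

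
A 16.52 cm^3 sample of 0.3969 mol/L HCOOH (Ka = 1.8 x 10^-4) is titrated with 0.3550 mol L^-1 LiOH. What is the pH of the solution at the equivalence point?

8.51

n(HCOOH) = 0.3969 x 0.01652 = 0.006557 mol; V(LiOH) at equivalence = 0.006557/0.3550 = 0.01847 L.
At equivalence all the acid is converted to HCOO-; total volume = 0.01652 + 0.01847 = 0.03499 L, so [HCOO-] = 0.006557/0.03499 = 0.1874 M.
Kb = Kw/Ka = 1.0e-14 / 1.8 x 10^-4 = 5.56e-11.
[OH^-] = sqrt(Kb x [HCOO-]) = sqrt(5.56e-11 x 0.1874) = 3.23e-6 M.
pOH = 5.49, so pH = 14.00 - 5.49 = 8.51.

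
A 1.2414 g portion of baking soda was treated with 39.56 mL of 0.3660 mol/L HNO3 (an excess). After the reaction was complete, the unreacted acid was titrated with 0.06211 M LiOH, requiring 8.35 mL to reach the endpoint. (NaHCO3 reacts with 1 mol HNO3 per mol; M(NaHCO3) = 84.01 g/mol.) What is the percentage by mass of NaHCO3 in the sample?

Total n(HNO3) added = 0.3660 x 0.03956 = 0.01448 mol.
n(LiOH) used = 0.06211 x 0.008350 = 0.0005186 mol, which equals the excess n(HNO3).
So n(HNO3) consumed by the sample = 0.01448 - 0.0005186 = 0.01396 mol.
n(NaHCO3) = 0.01396 / 1 = 0.01396 mol.
mass NaHCO3 = 0.01396 x 84.01 = 1.173 g, so %NaHCO3 = 1.173/1.2414 x 100 = 94.5%.

94.5%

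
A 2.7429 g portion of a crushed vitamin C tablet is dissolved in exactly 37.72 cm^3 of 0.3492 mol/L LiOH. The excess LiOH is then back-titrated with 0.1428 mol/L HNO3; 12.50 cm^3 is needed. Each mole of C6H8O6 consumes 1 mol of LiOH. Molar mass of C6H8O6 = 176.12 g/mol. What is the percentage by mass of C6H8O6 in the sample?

Total n(LiOH) added = 0.3492 x 0.03772 = 0.01317 mol.
n(HNO3) used = 0.1428 x 0.01250 = 0.001785 mol, which equals the excess n(LiOH).
So n(LiOH) consumed by the sample = 0.01317 - 0.001785 = 0.01139 mol.
n(C6H8O6) = 0.01139 / 1 = 0.01139 mol.
mass C6H8O6 = 0.01139 x 176.12 = 2.005 g, so %C6H8O6 = 2.005/2.7429 x 100 = 73.1%.

73.1%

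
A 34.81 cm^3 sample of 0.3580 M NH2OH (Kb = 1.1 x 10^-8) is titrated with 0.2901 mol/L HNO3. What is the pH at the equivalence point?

3.42

n(NH2OH) = 0.3580 x 0.03481 = 0.01246 mol; V(HNO3) at equivalence = 0.01246/0.2901 = 0.04296 L.
At equivalence the base is fully converted to NH3OH+; total volume = 0.07777 L, so [NH3OH+] = 0.01246/0.07777 = 0.1602 M.
Ka(NH3OH+) = Kw/Kb = 1.0e-14 / 1.1 x 10^-8 = 9.09e-7.
[H^+] = sqrt(Ka x [NH3OH+]) = sqrt(9.09e-7 x 0.1602) = 0.000382 M.
pH = -log(0.000382) = 3.42.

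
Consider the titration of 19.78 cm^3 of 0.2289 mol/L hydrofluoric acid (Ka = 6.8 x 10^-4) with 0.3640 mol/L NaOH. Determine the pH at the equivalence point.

n(HF) = 0.2289 x 0.01978 = 0.004528 mol; V(NaOH) at equivalence = 0.004528/0.3640 = 0.01244 L.
At equivalence all the acid is converted to F-; total volume = 0.01978 + 0.01244 = 0.03222 L, so [F-] = 0.004528/0.03222 = 0.1405 M.
Kb = Kw/Ka = 1.0e-14 / 6.8 x 10^-4 = 1.47e-11.
[OH^-] = sqrt(Kb x [F-]) = sqrt(1.47e-11 x 0.1405) = 1.44e-6 M.
pOH = 5.84, so pH = 14.00 - 5.84 = 8.16.

8.16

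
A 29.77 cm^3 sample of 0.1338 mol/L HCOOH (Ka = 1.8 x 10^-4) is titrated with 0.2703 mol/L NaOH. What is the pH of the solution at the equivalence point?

n(HCOOH) = 0.1338 x 0.02977 = 0.003983 mol; V(NaOH) at equivalence = 0.003983/0.2703 = 0.01474 L.
At equivalence all the acid is converted to HCOO-; total volume = 0.02977 + 0.01474 = 0.04451 L, so [HCOO-] = 0.003983/0.04451 = 0.08950 M.
Kb = Kw/Ka = 1.0e-14 / 1.8 x 10^-4 = 5.56e-11.
[OH^-] = sqrt(Kb x [HCOO-]) = sqrt(5.56e-11 x 0.08950) = 2.23e-6 M.
pOH = 5.65, so pH = 14.00 - 5.65 = 8.35.

8.35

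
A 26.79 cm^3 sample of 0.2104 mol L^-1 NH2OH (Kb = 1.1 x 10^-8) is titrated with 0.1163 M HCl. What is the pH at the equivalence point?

n(NH2OH) = 0.2104 x 0.02679 = 0.005637 mol; V(HCl) at equivalence = 0.005637/0.1163 = 0.04847 L.
At equivalence the base is fully converted to NH3OH+; total volume = 0.07526 L, so [NH3OH+] = 0.005637/0.07526 = 0.07490 M.
Ka(NH3OH+) = Kw/Kb = 1.0e-14 / 1.1 x 10^-8 = 9.09e-7.
[H^+] = sqrt(Ka x [NH3OH+]) = sqrt(9.09e-7 x 0.07490) = 0.000261 M.
pH = -log(0.000261) = 3.58.

3.58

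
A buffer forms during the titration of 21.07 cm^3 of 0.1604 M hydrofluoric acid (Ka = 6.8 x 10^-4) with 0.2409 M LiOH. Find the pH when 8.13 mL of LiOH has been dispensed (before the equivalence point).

3.31

Initial n(HF) = 0.1604 x 0.02107 = 0.003380 mol.
n(LiOH) added = 0.2409 x 0.008130 = 0.001959 mol, converting that many moles of HF to F-.
Remaining n(HF) = 0.001421 mol; n(F-) = 0.001959 mol.
By Henderson-Hasselbalch, pH = pKa + log([A^-]/[HA]) = 3.17 + log(0.001959/0.001421) = 3.17 + (+0.14) = 3.31.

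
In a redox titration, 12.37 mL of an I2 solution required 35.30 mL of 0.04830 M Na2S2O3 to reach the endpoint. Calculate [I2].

n(Na2S2O3) = 0.04830 x 0.03530 = 0.001705 mol.
From the balanced equation, 2 mol Na2S2O3 reacts with 1 mol I2, so n(I2) = 0.001705 x 1/2 = 0.0008525 mol.
[I2] = 0.0008525 / 0.01237 L = 0.0689 M.

0.0689 M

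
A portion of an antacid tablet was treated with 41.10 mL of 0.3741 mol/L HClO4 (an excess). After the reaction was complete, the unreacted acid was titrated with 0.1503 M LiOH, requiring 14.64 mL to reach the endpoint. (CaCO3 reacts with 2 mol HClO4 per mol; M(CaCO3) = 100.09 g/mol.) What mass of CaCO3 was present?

0.659 g

Total n(HClO4) added = 0.3741 x 0.04110 = 0.01538 mol.
n(LiOH) used = 0.1503 x 0.01464 = 0.002200 mol, which equals the excess n(HClO4).
So n(HClO4) consumed by the sample = 0.01538 - 0.002200 = 0.01318 mol.
n(CaCO3) = 0.01318 / 2 = 0.006588 mol.
mass = 0.006588 mol x 100.09 g/mol = 0.659 g.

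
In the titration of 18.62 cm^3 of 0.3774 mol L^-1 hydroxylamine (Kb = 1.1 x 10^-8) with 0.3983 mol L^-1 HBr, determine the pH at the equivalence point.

3.38

n(NH2OH) = 0.3774 x 0.01862 = 0.007027 mol; V(HBr) at equivalence = 0.007027/0.3983 = 0.01764 L.
At equivalence the base is fully converted to NH3OH+; total volume = 0.03626 L, so [NH3OH+] = 0.007027/0.03626 = 0.1938 M.
Ka(NH3OH+) = Kw/Kb = 1.0e-14 / 1.1 x 10^-8 = 9.09e-7.
[H^+] = sqrt(Ka x [NH3OH+]) = sqrt(9.09e-7 x 0.1938) = 0.000420 M.
pH = -log(0.000420) = 3.38.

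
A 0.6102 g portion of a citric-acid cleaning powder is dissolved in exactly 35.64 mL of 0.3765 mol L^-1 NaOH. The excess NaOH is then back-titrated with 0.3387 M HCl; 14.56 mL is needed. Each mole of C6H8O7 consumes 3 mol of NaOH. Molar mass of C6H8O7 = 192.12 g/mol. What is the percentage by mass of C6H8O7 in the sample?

Total n(NaOH) added = 0.3765 x 0.03564 = 0.01342 mol.
n(HCl) used = 0.3387 x 0.01456 = 0.004931 mol, which equals the excess n(NaOH).
So n(NaOH) consumed by the sample = 0.01342 - 0.004931 = 0.008487 mol.
n(C6H8O7) = 0.008487 / 3 = 0.002829 mol.
mass C6H8O7 = 0.002829 x 192.12 = 0.5435 g, so %C6H8O7 = 0.5435/0.6102 x 100 = 89.1%.

89.1%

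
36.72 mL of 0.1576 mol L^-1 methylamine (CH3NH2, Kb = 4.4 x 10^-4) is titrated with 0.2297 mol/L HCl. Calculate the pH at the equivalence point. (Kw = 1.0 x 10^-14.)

n(CH3NH2) = 0.1576 x 0.03672 = 0.005787 mol; V(HCl) at equivalence = 0.005787/0.2297 = 0.02519 L.
At equivalence the base is fully converted to CH3NH3+; total volume = 0.06191 L, so [CH3NH3+] = 0.005787/0.06191 = 0.09347 M.
Ka(CH3NH3+) = Kw/Kb = 1.0e-14 / 4.4 x 10^-4 = 2.27e-11.
[H^+] = sqrt(Ka x [CH3NH3+]) = sqrt(2.27e-11 x 0.09347) = 1.46e-6 M.
pH = -log(1.46e-6) = 5.84.

5.84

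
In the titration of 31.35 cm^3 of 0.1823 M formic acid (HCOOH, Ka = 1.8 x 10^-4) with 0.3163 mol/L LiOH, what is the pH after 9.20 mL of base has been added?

3.76

Initial n(HCOOH) = 0.1823 x 0.03135 = 0.005715 mol.
n(LiOH) added = 0.3163 x 0.009200 = 0.002910 mol, converting that many moles of HCOOH to HCOO-.
Remaining n(HCOOH) = 0.002805 mol; n(HCOO-) = 0.002910 mol.
By Henderson-Hasselbalch, pH = pKa + log([A^-]/[HA]) = 3.74 + log(0.002910/0.002805) = 3.74 + (+0.02) = 3.76.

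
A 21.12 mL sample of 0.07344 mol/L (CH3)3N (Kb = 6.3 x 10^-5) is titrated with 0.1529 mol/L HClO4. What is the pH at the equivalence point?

n((CH3)3N) = 0.07344 x 0.02112 = 0.001551 mol; V(HClO4) at equivalence = 0.001551/0.1529 = 0.01014 L.
At equivalence the base is fully converted to (CH3)3NH+; total volume = 0.03126 L, so [(CH3)3NH+] = 0.001551/0.03126 = 0.04961 M.
Ka((CH3)3NH+) = Kw/Kb = 1.0e-14 / 6.3 x 10^-5 = 1.59e-10.
[H^+] = sqrt(Ka x [(CH3)3NH+]) = sqrt(1.59e-10 x 0.04961) = 2.81e-6 M.
pH = -log(2.81e-6) = 5.55.

5.55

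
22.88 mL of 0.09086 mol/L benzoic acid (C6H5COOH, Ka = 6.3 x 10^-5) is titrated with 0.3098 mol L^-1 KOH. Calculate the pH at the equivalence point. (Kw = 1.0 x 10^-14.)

8.52

n(C6H5COOH) = 0.09086 x 0.02288 = 0.002079 mol; V(KOH) at equivalence = 0.002079/0.3098 = 0.006710 L.
At equivalence all the acid is converted to C6H5COO-; total volume = 0.02288 + 0.006710 = 0.02959 L, so [C6H5COO-] = 0.002079/0.02959 = 0.07026 M.
Kb = Kw/Ka = 1.0e-14 / 6.3 x 10^-5 = 1.59e-10.
[OH^-] = sqrt(Kb x [C6H5COO-]) = sqrt(1.59e-10 x 0.07026) = 3.34e-6 M.
pOH = 5.48, so pH = 14.00 - 5.48 = 8.52.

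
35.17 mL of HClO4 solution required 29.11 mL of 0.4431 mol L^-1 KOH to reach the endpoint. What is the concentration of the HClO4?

n(KOH) delivered = 0.4431 x 0.02911 = 0.01290 mol.
For a 1:1 reaction, n(HClO4) = 0.01290 mol.
[HClO4] = 0.01290 mol / 0.03517 L = 0.367 M.

0.367 M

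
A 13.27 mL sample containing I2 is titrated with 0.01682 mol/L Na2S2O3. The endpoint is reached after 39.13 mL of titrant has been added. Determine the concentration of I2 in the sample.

n(Na2S2O3) = 0.01682 x 0.03913 = 0.0006582 mol.
From the balanced equation, 2 mol Na2S2O3 reacts with 1 mol I2, so n(I2) = 0.0006582 x 1/2 = 0.0003291 mol.
[I2] = 0.0003291 / 0.01327 L = 0.0248 M.

0.0248 M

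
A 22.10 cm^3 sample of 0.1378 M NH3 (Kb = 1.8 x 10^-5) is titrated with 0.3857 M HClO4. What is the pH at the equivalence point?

n(NH3) = 0.1378 x 0.02210 = 0.003045 mol; V(HClO4) at equivalence = 0.003045/0.3857 = 0.007896 L.
At equivalence the base is fully converted to NH4+; total volume = 0.03000 L, so [NH4+] = 0.003045/0.03000 = 0.1015 M.
Ka(NH4+) = Kw/Kb = 1.0e-14 / 1.8 x 10^-5 = 5.56e-10.
[H^+] = sqrt(Ka x [NH4+]) = sqrt(5.56e-10 x 0.1015) = 7.51e-6 M.
pH = -log(7.51e-6) = 5.12.

5.12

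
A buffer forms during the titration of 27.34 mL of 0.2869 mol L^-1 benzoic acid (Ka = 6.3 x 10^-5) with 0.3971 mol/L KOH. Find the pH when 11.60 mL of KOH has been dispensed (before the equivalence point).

4.35

Initial n(C6H5COOH) = 0.2869 x 0.02734 = 0.007844 mol.
n(KOH) added = 0.3971 x 0.01160 = 0.004606 mol, converting that many moles of C6H5COOH to C6H5COO-.
Remaining n(C6H5COOH) = 0.003237 mol; n(C6H5COO-) = 0.004606 mol.
By Henderson-Hasselbalch, pH = pKa + log([A^-]/[HA]) = 4.20 + log(0.004606/0.003237) = 4.20 + (+0.15) = 4.35.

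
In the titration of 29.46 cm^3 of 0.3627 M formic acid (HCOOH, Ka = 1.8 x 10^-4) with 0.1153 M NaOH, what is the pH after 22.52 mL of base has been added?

Initial n(HCOOH) = 0.3627 x 0.02946 = 0.01069 mol.
n(NaOH) added = 0.1153 x 0.02252 = 0.002597 mol, converting that many moles of HCOOH to HCOO-.
Remaining n(HCOOH) = 0.008089 mol; n(HCOO-) = 0.002597 mol.
By Henderson-Hasselbalch, pH = pKa + log([A^-]/[HA]) = 3.74 + log(0.002597/0.008089) = 3.74 + (-0.49) = 3.25.

3.25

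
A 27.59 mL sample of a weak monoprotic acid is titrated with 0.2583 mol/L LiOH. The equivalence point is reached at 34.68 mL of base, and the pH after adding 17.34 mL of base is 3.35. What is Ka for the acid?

4.5 x 10^-4

17.34 mL is half of the equivalence volume, so this is the half-equivalence point where [HA] = [A^-].
At half-equivalence pH = pKa, so pKa = 3.35.
Ka = 10^(-3.35) = 4.5 x 10^-4.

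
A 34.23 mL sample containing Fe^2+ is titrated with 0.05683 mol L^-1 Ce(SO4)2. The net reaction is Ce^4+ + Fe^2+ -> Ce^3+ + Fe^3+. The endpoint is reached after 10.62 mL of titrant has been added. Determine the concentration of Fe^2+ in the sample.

n(Ce(SO4)2) = 0.05683 x 0.01062 = 0.0006035 mol.
From the balanced equation, 1 mol Ce(SO4)2 reacts with 1 mol Fe^2+, so n(Fe^2+) = 0.0006035 x 1/1 = 0.0006035 mol.
[Fe^2+] = 0.0006035 / 0.03423 L = 0.0176 M.

0.0176 M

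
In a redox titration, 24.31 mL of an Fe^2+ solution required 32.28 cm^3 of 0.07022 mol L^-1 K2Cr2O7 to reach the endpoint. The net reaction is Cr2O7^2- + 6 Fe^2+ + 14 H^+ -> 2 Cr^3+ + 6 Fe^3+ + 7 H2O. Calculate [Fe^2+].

n(K2Cr2O7) = 0.07022 x 0.03228 = 0.002267 mol.
From the balanced equation, 1 mol K2Cr2O7 reacts with 6 mol Fe^2+, so n(Fe^2+) = 0.002267 x 6/1 = 0.01360 mol.
[Fe^2+] = 0.01360 / 0.02431 L = 0.559 M.

0.559 M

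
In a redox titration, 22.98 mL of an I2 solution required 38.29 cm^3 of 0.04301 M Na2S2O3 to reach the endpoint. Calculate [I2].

n(Na2S2O3) = 0.04301 x 0.03829 = 0.001647 mol.
From the balanced equation, 2 mol Na2S2O3 reacts with 1 mol I2, so n(I2) = 0.001647 x 1/2 = 0.0008234 mol.
[I2] = 0.0008234 / 0.02298 L = 0.0358 M.

0.0358 M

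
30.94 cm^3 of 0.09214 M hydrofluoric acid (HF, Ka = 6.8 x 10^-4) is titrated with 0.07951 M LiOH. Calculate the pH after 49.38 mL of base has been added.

12.13

n(acid) = 0.09214 x 0.03094 = 0.002851 mol; n(LiOH) added = 0.07951 x 0.04938 = 0.003926 mol.
Base is in excess by 0.003926 - 0.002851 = 0.001075 mol in a total volume of 0.08032 L.
[OH^-] = 0.001075/0.08032 = 0.01339 M, so pOH = 1.87 and pH = 14.00 - 1.87 = 12.13.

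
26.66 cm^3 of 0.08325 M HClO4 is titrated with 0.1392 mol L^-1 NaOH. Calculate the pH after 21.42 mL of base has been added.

n(acid) = 0.08325 x 0.02666 = 0.002219 mol; n(NaOH) added = 0.1392 x 0.02142 = 0.002982 mol.
Base is in excess by 0.002982 - 0.002219 = 0.0007622 mol in a total volume of 0.04808 L.
[OH^-] = 0.0007622/0.04808 = 0.01585 M, so pOH = 1.80 and pH = 14.00 - 1.80 = 12.20.

12.20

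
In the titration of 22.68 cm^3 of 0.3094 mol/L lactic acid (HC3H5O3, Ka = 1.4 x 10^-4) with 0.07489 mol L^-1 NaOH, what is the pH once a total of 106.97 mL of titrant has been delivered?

n(acid) = 0.3094 x 0.02268 = 0.007017 mol; n(NaOH) added = 0.07489 x 0.1070 = 0.008011 mol.
Base is in excess by 0.008011 - 0.007017 = 0.0009938 mol in a total volume of 0.1297 L.
[OH^-] = 0.0009938/0.1297 = 0.007665 M, so pOH = 2.12 and pH = 14.00 - 2.12 = 11.88.

11.88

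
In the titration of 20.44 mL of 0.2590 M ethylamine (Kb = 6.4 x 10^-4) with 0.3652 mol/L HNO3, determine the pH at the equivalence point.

5.81

n(C2H5NH2) = 0.2590 x 0.02044 = 0.005294 mol; V(HNO3) at equivalence = 0.005294/0.3652 = 0.01450 L.
At equivalence the base is fully converted to C2H5NH3+; total volume = 0.03494 L, so [C2H5NH3+] = 0.005294/0.03494 = 0.1515 M.
Ka(C2H5NH3+) = Kw/Kb = 1.0e-14 / 6.4 x 10^-4 = 1.56e-11.
[H^+] = sqrt(Ka x [C2H5NH3+]) = sqrt(1.56e-11 x 0.1515) = 1.54e-6 M.
pH = -log(1.54e-6) = 5.81.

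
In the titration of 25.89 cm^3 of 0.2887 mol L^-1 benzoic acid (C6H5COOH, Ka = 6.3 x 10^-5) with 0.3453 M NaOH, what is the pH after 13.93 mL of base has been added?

Initial n(C6H5COOH) = 0.2887 x 0.02589 = 0.007474 mol.
n(NaOH) added = 0.3453 x 0.01393 = 0.004810 mol, converting that many moles of C6H5COOH to C6H5COO-.
Remaining n(C6H5COOH) = 0.002664 mol; n(C6H5COO-) = 0.004810 mol.
By Henderson-Hasselbalch, pH = pKa + log([A^-]/[HA]) = 4.20 + log(0.004810/0.002664) = 4.20 + (+0.26) = 4.46.

4.46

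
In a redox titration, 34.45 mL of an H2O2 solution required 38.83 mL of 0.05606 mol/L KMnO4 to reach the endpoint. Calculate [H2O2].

0.158 M

n(KMnO4) = 0.05606 x 0.03883 = 0.002177 mol.
From the balanced equation, 2 mol KMnO4 reacts with 5 mol H2O2, so n(H2O2) = 0.002177 x 5/2 = 0.005442 mol.
[H2O2] = 0.005442 / 0.03445 L = 0.158 M.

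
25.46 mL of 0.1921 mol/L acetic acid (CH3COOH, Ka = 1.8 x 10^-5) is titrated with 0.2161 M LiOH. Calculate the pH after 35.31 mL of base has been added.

n(acid) = 0.1921 x 0.02546 = 0.004891 mol; n(LiOH) added = 0.2161 x 0.03531 = 0.007630 mol.
Base is in excess by 0.007630 - 0.004891 = 0.002740 mol in a total volume of 0.06077 L.
[OH^-] = 0.002740/0.06077 = 0.04508 M, so pOH = 1.35 and pH = 14.00 - 1.35 = 12.65.

12.65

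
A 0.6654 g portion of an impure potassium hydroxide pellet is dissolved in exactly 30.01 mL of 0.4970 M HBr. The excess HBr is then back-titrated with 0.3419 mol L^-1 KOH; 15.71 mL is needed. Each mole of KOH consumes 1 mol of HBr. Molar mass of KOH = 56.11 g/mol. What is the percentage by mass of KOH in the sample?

Total n(HBr) added = 0.4970 x 0.03001 = 0.01491 mol.
n(KOH) used = 0.3419 x 0.01571 = 0.005371 mol, which equals the excess n(HBr).
So n(HBr) consumed by the sample = 0.01491 - 0.005371 = 0.009544 mol.
n(KOH) = 0.009544 / 1 = 0.009544 mol.
mass KOH = 0.009544 x 56.11 = 0.5355 g, so %KOH = 0.5355/0.6654 x 100 = 80.5%.

80.5%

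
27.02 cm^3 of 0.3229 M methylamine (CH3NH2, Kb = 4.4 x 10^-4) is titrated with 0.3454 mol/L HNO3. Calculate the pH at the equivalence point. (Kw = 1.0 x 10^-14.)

5.71

n(CH3NH2) = 0.3229 x 0.02702 = 0.008725 mol; V(HNO3) at equivalence = 0.008725/0.3454 = 0.02526 L.
At equivalence the base is fully converted to CH3NH3+; total volume = 0.05228 L, so [CH3NH3+] = 0.008725/0.05228 = 0.1669 M.
Ka(CH3NH3+) = Kw/Kb = 1.0e-14 / 4.4 x 10^-4 = 2.27e-11.
[H^+] = sqrt(Ka x [CH3NH3+]) = sqrt(2.27e-11 x 0.1669) = 1.95e-6 M.
pH = -log(1.95e-6) = 5.71.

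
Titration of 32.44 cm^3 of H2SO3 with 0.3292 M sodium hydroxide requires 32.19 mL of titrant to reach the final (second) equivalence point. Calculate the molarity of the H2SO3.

0.163 M

n(NaOH) = 0.3292 x 0.03219 = 0.01060 mol.
At the final (second) equivalence point, 2 mol OH^- react per mol H2SO3, so n(H2SO3) = 0.01060 / 2 = 0.005298 mol.
[H2SO3] = 0.005298 / 0.03244 L = 0.163 M.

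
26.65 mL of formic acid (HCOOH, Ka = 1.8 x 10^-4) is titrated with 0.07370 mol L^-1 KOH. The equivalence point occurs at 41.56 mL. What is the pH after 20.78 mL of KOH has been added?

20.78 mL is exactly half the equivalence volume (41.56/2), i.e. the half-equivalence point.
There, n(HA) = n(A^-), so pH = pKa = -log(1.8 x 10^-4) = 3.74.

3.74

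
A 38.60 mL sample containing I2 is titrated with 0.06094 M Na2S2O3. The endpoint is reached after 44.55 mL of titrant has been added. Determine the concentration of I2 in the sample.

n(Na2S2O3) = 0.06094 x 0.04455 = 0.002715 mol.
From the balanced equation, 2 mol Na2S2O3 reacts with 1 mol I2, so n(I2) = 0.002715 x 1/2 = 0.001357 mol.
[I2] = 0.001357 / 0.03860 L = 0.0352 M.

0.0352 M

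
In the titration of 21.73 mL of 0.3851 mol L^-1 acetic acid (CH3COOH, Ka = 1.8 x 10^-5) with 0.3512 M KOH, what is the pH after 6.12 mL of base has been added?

Initial n(CH3COOH) = 0.3851 x 0.02173 = 0.008368 mol.
n(KOH) added = 0.3512 x 0.006120 = 0.002149 mol, converting that many moles of CH3COOH to CH3COO-.
Remaining n(CH3COOH) = 0.006219 mol; n(CH3COO-) = 0.002149 mol.
By Henderson-Hasselbalch, pH = pKa + log([A^-]/[HA]) = 4.74 + log(0.002149/0.006219) = 4.74 + (-0.46) = 4.28.

4.28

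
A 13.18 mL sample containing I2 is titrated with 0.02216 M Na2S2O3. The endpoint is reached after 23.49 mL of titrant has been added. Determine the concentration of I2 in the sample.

0.0197 M

n(Na2S2O3) = 0.02216 x 0.02349 = 0.0005205 mol.
From the balanced equation, 2 mol Na2S2O3 reacts with 1 mol I2, so n(I2) = 0.0005205 x 1/2 = 0.0002603 mol.
[I2] = 0.0002603 / 0.01318 L = 0.0197 M.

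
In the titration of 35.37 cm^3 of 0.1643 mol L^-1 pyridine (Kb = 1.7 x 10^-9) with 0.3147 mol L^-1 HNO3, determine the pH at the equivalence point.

n(C5H5N) = 0.1643 x 0.03537 = 0.005811 mol; V(HNO3) at equivalence = 0.005811/0.3147 = 0.01847 L.
At equivalence the base is fully converted to C5H5NH+; total volume = 0.05384 L, so [C5H5NH+] = 0.005811/0.05384 = 0.1079 M.
Ka(C5H5NH+) = Kw/Kb = 1.0e-14 / 1.7 x 10^-9 = 5.88e-6.
[H^+] = sqrt(Ka x [C5H5NH+]) = sqrt(5.88e-6 x 0.1079) = 0.000797 M.
pH = -log(0.000797) = 3.10.

3.10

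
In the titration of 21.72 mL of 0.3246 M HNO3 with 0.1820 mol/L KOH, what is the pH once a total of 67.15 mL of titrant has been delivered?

12.76

n(acid) = 0.3246 x 0.02172 = 0.007050 mol; n(KOH) added = 0.1820 x 0.06715 = 0.01222 mol.
Base is in excess by 0.01222 - 0.007050 = 0.005171 mol in a total volume of 0.08887 L.
[OH^-] = 0.005171/0.08887 = 0.05819 M, so pOH = 1.24 and pH = 14.00 - 1.24 = 12.76.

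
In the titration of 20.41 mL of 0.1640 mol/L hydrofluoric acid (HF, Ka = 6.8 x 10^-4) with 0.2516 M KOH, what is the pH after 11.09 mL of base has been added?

Initial n(HF) = 0.1640 x 0.02041 = 0.003347 mol.
n(KOH) added = 0.2516 x 0.01109 = 0.002790 mol, converting that many moles of HF to F-.
Remaining n(HF) = 0.0005570 mol; n(F-) = 0.002790 mol.
By Henderson-Hasselbalch, pH = pKa + log([A^-]/[HA]) = 3.17 + log(0.002790/0.0005570) = 3.17 + (+0.70) = 3.87.

3.87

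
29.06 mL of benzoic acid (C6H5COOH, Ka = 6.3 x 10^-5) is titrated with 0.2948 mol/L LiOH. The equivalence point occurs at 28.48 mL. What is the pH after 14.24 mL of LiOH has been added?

14.24 mL is exactly half the equivalence volume (28.48/2), i.e. the half-equivalence point.
There, n(HA) = n(A^-), so pH = pKa = -log(6.3 x 10^-5) = 4.20.

4.20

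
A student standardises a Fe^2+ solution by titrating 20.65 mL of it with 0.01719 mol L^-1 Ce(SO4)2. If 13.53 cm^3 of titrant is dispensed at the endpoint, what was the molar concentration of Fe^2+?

n(Ce(SO4)2) = 0.01719 x 0.01353 = 0.0002326 mol.
From the balanced equation, 1 mol Ce(SO4)2 reacts with 1 mol Fe^2+, so n(Fe^2+) = 0.0002326 x 1/1 = 0.0002326 mol.
[Fe^2+] = 0.0002326 / 0.02065 L = 0.0113 M.

0.0113 M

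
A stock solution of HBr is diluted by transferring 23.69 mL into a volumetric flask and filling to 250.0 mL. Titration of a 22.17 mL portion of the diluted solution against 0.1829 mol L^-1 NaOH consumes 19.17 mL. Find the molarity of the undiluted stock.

1.67 M

n(NaOH) = 0.1829 x 0.01917 = 0.003506 mol.
n(HBr) in the aliquot = 0.003506 mol.
[diluted HBr] = 0.003506 / 0.02217 = 0.1582 M.
Dilution factor = 250.0/23.69 = 10.55, so [stock] = 0.1582 x 10.55 = 1.67 M.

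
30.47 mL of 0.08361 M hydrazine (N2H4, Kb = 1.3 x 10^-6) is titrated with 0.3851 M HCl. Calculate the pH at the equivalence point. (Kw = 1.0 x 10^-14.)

4.64

n(N2H4) = 0.08361 x 0.03047 = 0.002548 mol; V(HCl) at equivalence = 0.002548/0.3851 = 0.006615 L.
At equivalence the base is fully converted to N2H5+; total volume = 0.03709 L, so [N2H5+] = 0.002548/0.03709 = 0.06870 M.
Ka(N2H5+) = Kw/Kb = 1.0e-14 / 1.3 x 10^-6 = 7.69e-9.
[H^+] = sqrt(Ka x [N2H5+]) = sqrt(7.69e-9 x 0.06870) = 2.30e-5 M.
pH = -log(2.30e-5) = 4.64.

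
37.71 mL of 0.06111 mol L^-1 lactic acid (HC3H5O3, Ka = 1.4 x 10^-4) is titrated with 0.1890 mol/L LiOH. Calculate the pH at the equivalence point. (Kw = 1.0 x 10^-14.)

8.26

n(HC3H5O3) = 0.06111 x 0.03771 = 0.002304 mol; V(LiOH) at equivalence = 0.002304/0.1890 = 0.01219 L.
At equivalence all the acid is converted to C3H5O3-; total volume = 0.03771 + 0.01219 = 0.04990 L, so [C3H5O3-] = 0.002304/0.04990 = 0.04618 M.
Kb = Kw/Ka = 1.0e-14 / 1.4 x 10^-4 = 7.14e-11.
[OH^-] = sqrt(Kb x [C3H5O3-]) = sqrt(7.14e-11 x 0.04618) = 1.82e-6 M.
pOH = 5.74, so pH = 14.00 - 5.74 = 8.26.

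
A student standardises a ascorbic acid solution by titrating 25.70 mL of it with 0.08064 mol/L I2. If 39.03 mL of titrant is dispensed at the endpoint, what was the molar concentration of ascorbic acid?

n(I2) = 0.08064 x 0.03903 = 0.003147 mol.
From the balanced equation, 1 mol I2 reacts with 1 mol ascorbic acid, so n(ascorbic acid) = 0.003147 x 1/1 = 0.003147 mol.
[ascorbic acid] = 0.003147 / 0.02570 L = 0.122 M.

0.122 M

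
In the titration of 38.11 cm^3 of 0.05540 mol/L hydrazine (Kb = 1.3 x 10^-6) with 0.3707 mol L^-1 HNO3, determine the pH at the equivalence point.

4.72

n(N2H4) = 0.05540 x 0.03811 = 0.002111 mol; V(HNO3) at equivalence = 0.002111/0.3707 = 0.005695 L.
At equivalence the base is fully converted to N2H5+; total volume = 0.04381 L, so [N2H5+] = 0.002111/0.04381 = 0.04820 M.
Ka(N2H5+) = Kw/Kb = 1.0e-14 / 1.3 x 10^-6 = 7.69e-9.
[H^+] = sqrt(Ka x [N2H5+]) = sqrt(7.69e-9 x 0.04820) = 1.93e-5 M.
pH = -log(1.93e-5) = 4.72.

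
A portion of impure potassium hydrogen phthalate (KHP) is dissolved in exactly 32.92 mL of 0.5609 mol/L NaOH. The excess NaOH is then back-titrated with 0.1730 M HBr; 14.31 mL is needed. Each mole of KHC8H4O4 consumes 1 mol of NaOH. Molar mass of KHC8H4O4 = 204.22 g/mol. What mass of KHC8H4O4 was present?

3.27 g

Total n(NaOH) added = 0.5609 x 0.03292 = 0.01846 mol.
n(HBr) used = 0.1730 x 0.01431 = 0.002476 mol, which equals the excess n(NaOH).
So n(NaOH) consumed by the sample = 0.01846 - 0.002476 = 0.01599 mol.
n(KHC8H4O4) = 0.01599 / 1 = 0.01599 mol.
mass = 0.01599 mol x 204.22 g/mol = 3.27 g.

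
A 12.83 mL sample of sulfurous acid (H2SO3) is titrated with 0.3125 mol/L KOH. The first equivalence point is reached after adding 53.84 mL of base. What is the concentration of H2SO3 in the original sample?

n(KOH) = 0.3125 x 0.05384 = 0.01683 mol.
At the first equivalence point, 1 mol OH^- react per mol H2SO3, so n(H2SO3) = 0.01683 / 1 = 0.01683 mol.
[H2SO3] = 0.01683 / 0.01283 L = 1.31 M.

1.31 M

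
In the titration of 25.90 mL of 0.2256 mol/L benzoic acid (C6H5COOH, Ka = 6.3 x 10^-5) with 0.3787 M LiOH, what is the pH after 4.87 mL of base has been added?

Initial n(C6H5COOH) = 0.2256 x 0.02590 = 0.005843 mol.
n(LiOH) added = 0.3787 x 0.004870 = 0.001844 mol, converting that many moles of C6H5COOH to C6H5COO-.
Remaining n(C6H5COOH) = 0.003999 mol; n(C6H5COO-) = 0.001844 mol.
By Henderson-Hasselbalch, pH = pKa + log([A^-]/[HA]) = 4.20 + log(0.001844/0.003999) = 4.20 + (-0.34) = 3.86.

3.86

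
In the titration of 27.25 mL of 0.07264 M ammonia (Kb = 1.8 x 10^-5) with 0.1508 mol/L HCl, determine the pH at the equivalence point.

5.28

n(NH3) = 0.07264 x 0.02725 = 0.001979 mol; V(HCl) at equivalence = 0.001979/0.1508 = 0.01313 L.
At equivalence the base is fully converted to NH4+; total volume = 0.04038 L, so [NH4+] = 0.001979/0.04038 = 0.04902 M.
Ka(NH4+) = Kw/Kb = 1.0e-14 / 1.8 x 10^-5 = 5.56e-10.
[H^+] = sqrt(Ka x [NH4+]) = sqrt(5.56e-10 x 0.04902) = 5.22e-6 M.
pH = -log(5.22e-6) = 5.28.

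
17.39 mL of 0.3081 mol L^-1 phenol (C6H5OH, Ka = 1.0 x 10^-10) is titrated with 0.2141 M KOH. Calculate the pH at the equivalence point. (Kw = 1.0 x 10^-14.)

11.55

n(C6H5OH) = 0.3081 x 0.01739 = 0.005358 mol; V(KOH) at equivalence = 0.005358/0.2141 = 0.02503 L.
At equivalence all the acid is converted to C6H5O-; total volume = 0.01739 + 0.02503 = 0.04242 L, so [C6H5O-] = 0.005358/0.04242 = 0.1263 M.
Kb = Kw/Ka = 1.0e-14 / 1.0 x 10^-10 = 0.000100.
[OH^-] = sqrt(Kb x [C6H5O-]) = sqrt(0.000100 x 0.1263) = 0.00355 M.
pOH = 2.45, so pH = 14.00 - 2.45 = 11.55.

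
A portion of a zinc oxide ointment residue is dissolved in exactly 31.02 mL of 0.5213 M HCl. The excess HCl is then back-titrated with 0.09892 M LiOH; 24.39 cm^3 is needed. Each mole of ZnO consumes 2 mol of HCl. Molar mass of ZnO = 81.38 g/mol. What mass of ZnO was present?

Total n(HCl) added = 0.5213 x 0.03102 = 0.01617 mol.
n(LiOH) used = 0.09892 x 0.02439 = 0.002413 mol, which equals the excess n(HCl).
So n(HCl) consumed by the sample = 0.01617 - 0.002413 = 0.01376 mol.
n(ZnO) = 0.01376 / 2 = 0.006879 mol.
mass = 0.006879 mol x 81.38 g/mol = 0.560 g.

0.560 g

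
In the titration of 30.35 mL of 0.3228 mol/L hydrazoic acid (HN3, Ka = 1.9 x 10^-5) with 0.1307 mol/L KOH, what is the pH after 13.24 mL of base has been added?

4.05

Initial n(HN3) = 0.3228 x 0.03035 = 0.009797 mol.
n(KOH) added = 0.1307 x 0.01324 = 0.001730 mol, converting that many moles of HN3 to N3-.
Remaining n(HN3) = 0.008067 mol; n(N3-) = 0.001730 mol.
By Henderson-Hasselbalch, pH = pKa + log([A^-]/[HA]) = 4.72 + log(0.001730/0.008067) = 4.72 + (-0.67) = 4.05.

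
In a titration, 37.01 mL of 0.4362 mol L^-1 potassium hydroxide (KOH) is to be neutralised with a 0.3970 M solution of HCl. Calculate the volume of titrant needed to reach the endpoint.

n(KOH) = 0.4362 mol/L x 0.03701 L = 0.01614 mol.
At equivalence n(HCl) = n(KOH) = 0.01614 mol.
V(HCl) = 0.01614 / 0.3970 = 0.04066 L = 40.7 mL.

40.7 mL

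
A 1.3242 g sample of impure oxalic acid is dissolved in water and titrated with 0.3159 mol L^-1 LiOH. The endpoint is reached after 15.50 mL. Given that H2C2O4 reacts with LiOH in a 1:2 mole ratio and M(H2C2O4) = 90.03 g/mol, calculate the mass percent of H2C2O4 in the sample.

16.6%

n(LiOH) = 0.3159 x 0.01550 = 0.004896 mol.
n(H2C2O4) = 0.004896 / 2 = 0.002448 mol.
mass of H2C2O4 = 0.002448 x 90.03 = 0.2204 g.
% purity = 0.2204 / 1.3242 x 100 = 16.6%.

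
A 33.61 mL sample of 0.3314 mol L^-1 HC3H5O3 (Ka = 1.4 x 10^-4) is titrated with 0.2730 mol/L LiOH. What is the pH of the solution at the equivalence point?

n(HC3H5O3) = 0.3314 x 0.03361 = 0.01114 mol; V(LiOH) at equivalence = 0.01114/0.2730 = 0.04080 L.
At equivalence all the acid is converted to C3H5O3-; total volume = 0.03361 + 0.04080 = 0.07441 L, so [C3H5O3-] = 0.01114/0.07441 = 0.1497 M.
Kb = Kw/Ka = 1.0e-14 / 1.4 x 10^-4 = 7.14e-11.
[OH^-] = sqrt(Kb x [C3H5O3-]) = sqrt(7.14e-11 x 0.1497) = 3.27e-6 M.
pOH = 5.49, so pH = 14.00 - 5.49 = 8.51.

8.51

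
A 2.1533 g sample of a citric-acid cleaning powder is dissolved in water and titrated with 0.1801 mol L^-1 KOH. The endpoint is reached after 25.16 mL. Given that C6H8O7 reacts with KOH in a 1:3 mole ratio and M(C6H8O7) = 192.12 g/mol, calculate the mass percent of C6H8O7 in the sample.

13.5%

n(KOH) = 0.1801 x 0.02516 = 0.004531 mol.
n(C6H8O7) = 0.004531 / 3 = 0.001510 mol.
mass of C6H8O7 = 0.001510 x 192.12 = 0.2902 g.
% purity = 0.2902 / 2.1533 x 100 = 13.5%.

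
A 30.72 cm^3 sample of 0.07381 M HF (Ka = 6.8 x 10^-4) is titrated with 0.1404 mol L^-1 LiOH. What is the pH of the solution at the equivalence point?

7.93

n(HF) = 0.07381 x 0.03072 = 0.002267 mol; V(LiOH) at equivalence = 0.002267/0.1404 = 0.01615 L.
At equivalence all the acid is converted to F-; total volume = 0.03072 + 0.01615 = 0.04687 L, so [F-] = 0.002267/0.04687 = 0.04838 M.
Kb = Kw/Ka = 1.0e-14 / 6.8 x 10^-4 = 1.47e-11.
[OH^-] = sqrt(Kb x [F-]) = sqrt(1.47e-11 x 0.04838) = 8.43e-7 M.
pOH = 6.07, so pH = 14.00 - 6.07 = 7.93.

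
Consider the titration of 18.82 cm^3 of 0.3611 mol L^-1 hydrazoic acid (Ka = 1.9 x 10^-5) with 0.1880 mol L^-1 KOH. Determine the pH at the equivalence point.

8.91

n(HN3) = 0.3611 x 0.01882 = 0.006796 mol; V(KOH) at equivalence = 0.006796/0.1880 = 0.03615 L.
At equivalence all the acid is converted to N3-; total volume = 0.01882 + 0.03615 = 0.05497 L, so [N3-] = 0.006796/0.05497 = 0.1236 M.
Kb = Kw/Ka = 1.0e-14 / 1.9 x 10^-5 = 5.26e-10.
[OH^-] = sqrt(Kb x [N3-]) = sqrt(5.26e-10 x 0.1236) = 8.07e-6 M.
pOH = 5.09, so pH = 14.00 - 5.09 = 8.91.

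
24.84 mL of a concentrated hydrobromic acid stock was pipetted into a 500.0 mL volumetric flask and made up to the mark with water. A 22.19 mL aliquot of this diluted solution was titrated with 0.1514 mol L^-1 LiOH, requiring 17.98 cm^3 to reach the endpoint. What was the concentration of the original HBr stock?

n(LiOH) = 0.1514 x 0.01798 = 0.002722 mol.
n(HBr) in the aliquot = 0.002722 mol.
[diluted HBr] = 0.002722 / 0.02219 = 0.1227 M.
Dilution factor = 500.0/24.84 = 20.13, so [stock] = 0.1227 x 20.13 = 2.47 M.

2.47 M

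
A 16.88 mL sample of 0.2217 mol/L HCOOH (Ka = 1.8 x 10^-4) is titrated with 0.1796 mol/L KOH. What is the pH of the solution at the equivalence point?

n(HCOOH) = 0.2217 x 0.01688 = 0.003742 mol; V(KOH) at equivalence = 0.003742/0.1796 = 0.02084 L.
At equivalence all the acid is converted to HCOO-; total volume = 0.01688 + 0.02084 = 0.03772 L, so [HCOO-] = 0.003742/0.03772 = 0.09922 M.
Kb = Kw/Ka = 1.0e-14 / 1.8 x 10^-4 = 5.56e-11.
[OH^-] = sqrt(Kb x [HCOO-]) = sqrt(5.56e-11 x 0.09922) = 2.35e-6 M.
pOH = 5.63, so pH = 14.00 - 5.63 = 8.37.

8.37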